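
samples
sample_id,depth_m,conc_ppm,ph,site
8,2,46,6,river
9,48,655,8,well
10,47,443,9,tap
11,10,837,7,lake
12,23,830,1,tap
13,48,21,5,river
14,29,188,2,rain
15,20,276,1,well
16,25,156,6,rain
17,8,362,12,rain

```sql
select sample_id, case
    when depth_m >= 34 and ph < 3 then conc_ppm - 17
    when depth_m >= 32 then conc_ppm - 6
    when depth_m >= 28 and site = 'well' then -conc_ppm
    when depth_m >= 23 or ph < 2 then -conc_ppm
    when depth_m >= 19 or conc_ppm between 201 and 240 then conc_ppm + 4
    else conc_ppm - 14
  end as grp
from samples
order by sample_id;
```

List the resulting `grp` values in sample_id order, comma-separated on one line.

sample_id=8: ELSE → 32
sample_id=9: depth_m >= 32 → 649
sample_id=10: depth_m >= 32 → 437
sample_id=11: ELSE → 823
sample_id=12: depth_m >= 23 or ph < 2 → -830
sample_id=13: depth_m >= 32 → 15
sample_id=14: depth_m >= 23 or ph < 2 → -188
sample_id=15: depth_m >= 23 or ph < 2 → -276
sample_id=16: depth_m >= 23 or ph < 2 → -156
sample_id=17: ELSE → 348

32, 649, 437, 823, -830, 15, -188, -276, -156, 348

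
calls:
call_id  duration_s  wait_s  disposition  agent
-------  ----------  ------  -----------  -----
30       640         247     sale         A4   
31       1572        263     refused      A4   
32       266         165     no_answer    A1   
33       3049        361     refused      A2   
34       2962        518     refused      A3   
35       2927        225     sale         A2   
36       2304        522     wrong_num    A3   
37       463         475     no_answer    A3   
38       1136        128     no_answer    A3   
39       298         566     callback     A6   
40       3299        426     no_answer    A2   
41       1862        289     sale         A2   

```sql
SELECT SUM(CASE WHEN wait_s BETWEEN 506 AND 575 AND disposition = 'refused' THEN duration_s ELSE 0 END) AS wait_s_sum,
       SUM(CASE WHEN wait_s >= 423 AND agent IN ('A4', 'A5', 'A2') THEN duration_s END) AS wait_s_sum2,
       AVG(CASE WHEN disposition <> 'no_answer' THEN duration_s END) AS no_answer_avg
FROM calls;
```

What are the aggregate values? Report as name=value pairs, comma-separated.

[wait_s_sum: wait_s BETWEEN 506 AND 575 AND disposition = 'refused']
call_id=30: ✗
call_id=31: ✗
call_id=32: ✗
call_id=33: ✗
call_id=34: ✓ → 2962
call_id=35: ✗
call_id=36: ✗
call_id=37: ✗
call_id=38: ✗
call_id=39: ✗
call_id=40: ✗
call_id=41: ✗
wait_s_sum = 2962
—
[wait_s_sum2: wait_s >= 423 AND agent IN ('A4', 'A5', 'A2')]
call_id=30: ✗
call_id=31: ✗
call_id=32: ✗
call_id=33: ✗
call_id=34: ✗
call_id=35: ✗
call_id=36: ✗
call_id=37: ✗
call_id=38: ✗
call_id=39: ✗
call_id=40: ✓ → 3299
call_id=41: ✗
wait_s_sum2 = 3299
—
[no_answer_avg: disposition <> 'no_answer']
call_id=30: ✓ → 640
call_id=31: ✓ → 1572
call_id=32: ✗
call_id=33: ✓ → 3049
call_id=34: ✓ → 2962
call_id=35: ✓ → 2927
call_id=36: ✓ → 2304
call_id=37: ✗
call_id=38: ✗
call_id=39: ✓ → 298
call_id=40: ✗
call_id=41: ✓ → 1862
no_answer_avg = (640 + 1572 + 3049 + 2962 + 2927 + 2304 + 298 + 1862) / 8 = 1951.75

wait_s_sum=2962, wait_s_sum2=3299, no_answer_avg=1951.75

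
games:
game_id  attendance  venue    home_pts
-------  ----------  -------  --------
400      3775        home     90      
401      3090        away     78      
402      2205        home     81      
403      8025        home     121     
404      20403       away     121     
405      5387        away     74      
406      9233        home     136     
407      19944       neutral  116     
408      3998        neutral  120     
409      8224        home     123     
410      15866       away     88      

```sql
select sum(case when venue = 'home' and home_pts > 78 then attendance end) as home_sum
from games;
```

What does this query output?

31462

game_id=400: ✓ → 3775
game_id=401: ✗
game_id=402: ✓ → 2205
game_id=403: ✓ → 8025
game_id=404: ✗
game_id=405: ✗
game_id=406: ✓ → 9233
game_id=407: ✗
game_id=408: ✗
game_id=409: ✓ → 8224
game_id=410: ✗
home_sum = 3775 + 2205 + 8025 + 9233 + 8224 = 31462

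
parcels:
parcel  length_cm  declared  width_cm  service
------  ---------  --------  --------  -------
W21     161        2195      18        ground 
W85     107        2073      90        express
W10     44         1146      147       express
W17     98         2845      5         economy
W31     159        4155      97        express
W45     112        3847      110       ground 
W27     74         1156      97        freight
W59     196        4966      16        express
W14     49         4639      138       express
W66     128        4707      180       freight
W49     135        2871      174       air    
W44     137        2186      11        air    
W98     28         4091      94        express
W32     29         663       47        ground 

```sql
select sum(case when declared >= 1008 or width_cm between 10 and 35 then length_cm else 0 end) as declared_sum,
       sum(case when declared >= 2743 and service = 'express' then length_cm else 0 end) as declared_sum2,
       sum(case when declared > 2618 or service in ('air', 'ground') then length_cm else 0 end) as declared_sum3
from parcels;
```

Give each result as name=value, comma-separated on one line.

declared_sum=1428, declared_sum2=432, declared_sum3=1232

[declared_sum: declared >= 1008 or width_cm between 10 and 35]
parcel=W21: ✓ → 161
parcel=W85: ✓ → 107
parcel=W10: ✓ → 44
parcel=W17: ✓ → 98
parcel=W31: ✓ → 159
parcel=W45: ✓ → 112
parcel=W27: ✓ → 74
parcel=W59: ✓ → 196
parcel=W14: ✓ → 49
parcel=W66: ✓ → 128
parcel=W49: ✓ → 135
parcel=W44: ✓ → 137
parcel=W98: ✓ → 28
parcel=W32: ✗
declared_sum = 161 + 107 + 44 + 98 + 159 + 112 + 74 + 196 + 49 + 128 + 135 + 137 + 28 = 1428
—
[declared_sum2: declared >= 2743 and service = 'express']
parcel=W21: ✗
parcel=W85: ✗
parcel=W10: ✗
parcel=W17: ✗
parcel=W31: ✓ → 159
parcel=W45: ✗
parcel=W27: ✗
parcel=W59: ✓ → 196
parcel=W14: ✓ → 49
parcel=W66: ✗
parcel=W49: ✗
parcel=W44: ✗
parcel=W98: ✓ → 28
parcel=W32: ✗
declared_sum2 = 159 + 196 + 49 + 28 = 432
—
[declared_sum3: declared > 2618 or service in ('air', 'ground')]
parcel=W21: ✓ → 161
parcel=W85: ✗
parcel=W10: ✗
parcel=W17: ✓ → 98
parcel=W31: ✓ → 159
parcel=W45: ✓ → 112
parcel=W27: ✗
parcel=W59: ✓ → 196
parcel=W14: ✓ → 49
parcel=W66: ✓ → 128
parcel=W49: ✓ → 135
parcel=W44: ✓ → 137
parcel=W98: ✓ → 28
parcel=W32: ✓ → 29
declared_sum3 = 161 + 98 + 159 + 112 + 196 + 49 + 128 + 135 + 137 + 28 + 29 = 1232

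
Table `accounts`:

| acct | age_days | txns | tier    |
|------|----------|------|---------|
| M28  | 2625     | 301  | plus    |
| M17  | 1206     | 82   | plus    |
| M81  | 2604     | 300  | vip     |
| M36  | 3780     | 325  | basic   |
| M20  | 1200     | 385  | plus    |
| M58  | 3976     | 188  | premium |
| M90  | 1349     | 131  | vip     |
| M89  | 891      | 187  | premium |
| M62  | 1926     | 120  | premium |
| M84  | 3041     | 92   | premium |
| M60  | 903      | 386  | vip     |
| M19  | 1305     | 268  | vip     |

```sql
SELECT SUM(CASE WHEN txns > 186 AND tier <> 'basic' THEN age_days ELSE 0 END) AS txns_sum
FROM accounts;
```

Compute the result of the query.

acct=M28: ✓ → 2625
acct=M17: ✗
acct=M81: ✓ → 2604
acct=M36: ✗
acct=M20: ✓ → 1200
acct=M58: ✓ → 3976
acct=M90: ✗
acct=M89: ✓ → 891
acct=M62: ✗
acct=M84: ✗
acct=M60: ✓ → 903
acct=M19: ✓ → 1305
txns_sum = 2625 + 2604 + 1200 + 3976 + 891 + 903 + 1305 = 13504

13504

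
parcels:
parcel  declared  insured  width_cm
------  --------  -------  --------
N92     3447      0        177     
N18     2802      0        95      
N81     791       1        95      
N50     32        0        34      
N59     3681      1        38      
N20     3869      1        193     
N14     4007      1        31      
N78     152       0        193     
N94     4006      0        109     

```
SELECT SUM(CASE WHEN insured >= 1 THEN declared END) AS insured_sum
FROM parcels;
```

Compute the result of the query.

parcel=N92: ✗
parcel=N18: ✗
parcel=N81: ✓ → 791
parcel=N50: ✗
parcel=N59: ✓ → 3681
parcel=N20: ✓ → 3869
parcel=N14: ✓ → 4007
parcel=N78: ✗
parcel=N94: ✗
insured_sum = 791 + 3681 + 3869 + 4007 = 12348

12348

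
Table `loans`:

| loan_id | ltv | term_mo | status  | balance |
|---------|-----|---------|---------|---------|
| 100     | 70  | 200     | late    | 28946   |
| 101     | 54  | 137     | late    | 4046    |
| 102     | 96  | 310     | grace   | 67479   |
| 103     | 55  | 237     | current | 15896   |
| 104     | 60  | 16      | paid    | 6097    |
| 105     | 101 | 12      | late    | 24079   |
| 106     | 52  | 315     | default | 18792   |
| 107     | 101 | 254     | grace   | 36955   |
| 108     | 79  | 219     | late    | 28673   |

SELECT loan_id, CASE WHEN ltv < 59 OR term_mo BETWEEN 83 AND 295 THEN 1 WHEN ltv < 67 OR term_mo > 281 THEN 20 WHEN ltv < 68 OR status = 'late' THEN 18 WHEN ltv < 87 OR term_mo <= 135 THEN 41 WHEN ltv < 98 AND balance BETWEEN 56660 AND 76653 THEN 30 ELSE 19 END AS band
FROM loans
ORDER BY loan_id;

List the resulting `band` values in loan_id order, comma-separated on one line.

1, 1, 20, 1, 20, 18, 1, 1, 1

loan_id=100: ltv < 59 OR term_mo BETWEEN 83 AND 295 → 1
loan_id=101: ltv < 59 OR term_mo BETWEEN 83 AND 295 → 1
loan_id=102: ltv < 67 OR term_mo > 281 → 20
loan_id=103: ltv < 59 OR term_mo BETWEEN 83 AND 295 → 1
loan_id=104: ltv < 67 OR term_mo > 281 → 20
loan_id=105: ltv < 68 OR status = 'late' → 18
loan_id=106: ltv < 59 OR term_mo BETWEEN 83 AND 295 → 1
loan_id=107: ltv < 59 OR term_mo BETWEEN 83 AND 295 → 1
loan_id=108: ltv < 59 OR term_mo BETWEEN 83 AND 295 → 1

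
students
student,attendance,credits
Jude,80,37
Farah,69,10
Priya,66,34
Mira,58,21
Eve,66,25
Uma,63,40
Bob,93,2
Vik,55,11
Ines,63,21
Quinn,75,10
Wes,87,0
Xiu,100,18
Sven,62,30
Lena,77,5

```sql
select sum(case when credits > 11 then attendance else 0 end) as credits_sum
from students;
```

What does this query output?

student=Jude: ✓ → 80
student=Farah: ✗
student=Priya: ✓ → 66
student=Mira: ✓ → 58
student=Eve: ✓ → 66
student=Uma: ✓ → 63
student=Bob: ✗
student=Vik: ✗
student=Ines: ✓ → 63
student=Quinn: ✗
student=Wes: ✗
student=Xiu: ✓ → 100
student=Sven: ✓ → 62
student=Lena: ✗
credits_sum = 80 + 66 + 58 + 66 + 63 + 63 + 100 + 62 = 558

558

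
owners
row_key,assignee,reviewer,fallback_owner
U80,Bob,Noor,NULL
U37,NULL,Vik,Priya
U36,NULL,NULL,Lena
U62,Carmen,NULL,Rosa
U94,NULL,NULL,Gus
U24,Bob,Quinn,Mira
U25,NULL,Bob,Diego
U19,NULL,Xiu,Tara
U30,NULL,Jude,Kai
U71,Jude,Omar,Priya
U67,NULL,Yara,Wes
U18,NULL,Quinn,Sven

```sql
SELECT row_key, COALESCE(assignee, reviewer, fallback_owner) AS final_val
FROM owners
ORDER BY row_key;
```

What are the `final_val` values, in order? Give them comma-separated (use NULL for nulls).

row_key=U18: assignee=NULL, reviewer=Quinn → Quinn
row_key=U19: assignee=NULL, reviewer=Xiu → Xiu
row_key=U24: assignee=Bob → Bob
row_key=U25: assignee=NULL, reviewer=Bob → Bob
row_key=U30: assignee=NULL, reviewer=Jude → Jude
row_key=U36: assignee=NULL, reviewer=NULL, fallback_owner=Lena → Lena
row_key=U37: assignee=NULL, reviewer=Vik → Vik
row_key=U62: assignee=Carmen → Carmen
row_key=U67: assignee=NULL, reviewer=Yara → Yara
row_key=U71: assignee=Jude → Jude
row_key=U80: assignee=Bob → Bob
row_key=U94: assignee=NULL, reviewer=NULL, fallback_owner=Gus → Gus

Quinn, Xiu, Bob, Bob, Jude, Lena, Vik, Carmen, Yara, Jude, Bob, Gus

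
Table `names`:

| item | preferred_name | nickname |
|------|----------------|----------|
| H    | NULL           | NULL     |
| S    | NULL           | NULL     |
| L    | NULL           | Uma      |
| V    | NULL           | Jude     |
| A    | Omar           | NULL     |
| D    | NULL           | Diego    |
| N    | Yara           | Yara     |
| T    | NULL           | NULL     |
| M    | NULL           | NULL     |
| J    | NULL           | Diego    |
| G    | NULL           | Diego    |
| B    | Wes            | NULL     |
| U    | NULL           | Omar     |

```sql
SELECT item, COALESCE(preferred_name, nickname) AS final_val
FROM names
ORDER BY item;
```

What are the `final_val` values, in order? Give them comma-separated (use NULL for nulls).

Omar, Wes, Diego, Diego, NULL, Diego, Uma, NULL, Yara, NULL, NULL, Omar, Jude

item=A: preferred_name=Omar → Omar
item=B: preferred_name=Wes → Wes
item=D: preferred_name=NULL, nickname=Diego → Diego
item=G: preferred_name=NULL, nickname=Diego → Diego
item=H: preferred_name=NULL, nickname=NULL (all NULL) → NULL
item=J: preferred_name=NULL, nickname=Diego → Diego
item=L: preferred_name=NULL, nickname=Uma → Uma
item=M: preferred_name=NULL, nickname=NULL (all NULL) → NULL
item=N: preferred_name=Yara → Yara
item=S: preferred_name=NULL, nickname=NULL (all NULL) → NULL
item=T: preferred_name=NULL, nickname=NULL (all NULL) → NULL
item=U: preferred_name=NULL, nickname=Omar → Omar
item=V: preferred_name=NULL, nickname=Jude → Jude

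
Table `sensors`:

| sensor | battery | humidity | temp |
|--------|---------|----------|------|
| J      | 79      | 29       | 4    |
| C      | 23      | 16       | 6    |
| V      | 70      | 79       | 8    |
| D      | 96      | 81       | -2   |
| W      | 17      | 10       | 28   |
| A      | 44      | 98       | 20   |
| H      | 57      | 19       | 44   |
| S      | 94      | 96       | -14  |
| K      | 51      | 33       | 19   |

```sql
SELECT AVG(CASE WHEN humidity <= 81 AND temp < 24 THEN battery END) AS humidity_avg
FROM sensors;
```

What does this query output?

63.8

sensor=J: ✓ → 79
sensor=C: ✓ → 23
sensor=V: ✓ → 70
sensor=D: ✓ → 96
sensor=W: ✗
sensor=A: ✗
sensor=H: ✗
sensor=S: ✗
sensor=K: ✓ → 51
humidity_avg = (79 + 23 + 70 + 96 + 51) / 5 = 63.8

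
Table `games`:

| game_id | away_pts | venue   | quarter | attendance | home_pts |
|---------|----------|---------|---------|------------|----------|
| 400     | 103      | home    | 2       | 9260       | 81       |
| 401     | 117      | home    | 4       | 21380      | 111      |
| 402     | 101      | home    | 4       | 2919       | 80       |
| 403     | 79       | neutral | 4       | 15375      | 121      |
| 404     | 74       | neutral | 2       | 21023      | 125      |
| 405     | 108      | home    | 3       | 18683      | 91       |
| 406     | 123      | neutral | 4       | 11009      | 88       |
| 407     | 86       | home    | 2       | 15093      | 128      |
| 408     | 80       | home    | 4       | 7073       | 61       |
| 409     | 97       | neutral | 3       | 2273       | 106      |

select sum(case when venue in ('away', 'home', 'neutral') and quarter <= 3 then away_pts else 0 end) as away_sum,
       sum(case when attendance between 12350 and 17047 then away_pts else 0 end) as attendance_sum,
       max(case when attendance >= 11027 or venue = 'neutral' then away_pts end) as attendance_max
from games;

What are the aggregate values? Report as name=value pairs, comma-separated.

[away_sum: venue in ('away', 'home', 'neutral') and quarter <= 3]
game_id=400: ✓ → 103
game_id=401: ✗
game_id=402: ✗
game_id=403: ✗
game_id=404: ✓ → 74
game_id=405: ✓ → 108
game_id=406: ✗
game_id=407: ✓ → 86
game_id=408: ✗
game_id=409: ✓ → 97
away_sum = 103 + 74 + 108 + 86 + 97 = 468
—
[attendance_sum: attendance between 12350 and 17047]
game_id=400: ✗
game_id=401: ✗
game_id=402: ✗
game_id=403: ✓ → 79
game_id=404: ✗
game_id=405: ✗
game_id=406: ✗
game_id=407: ✓ → 86
game_id=408: ✗
game_id=409: ✗
attendance_sum = 79 + 86 = 165
—
[attendance_max: attendance >= 11027 or venue = 'neutral']
game_id=400: ✗
game_id=401: ✓ → 117
game_id=402: ✗
game_id=403: ✓ → 79
game_id=404: ✓ → 74
game_id=405: ✓ → 108
game_id=406: ✓ → 123
game_id=407: ✓ → 86
game_id=408: ✗
game_id=409: ✓ → 97
attendance_max = MAX(117, 79, 74, 108, 123, 86, 97) = 123

away_sum=468, attendance_sum=165, attendance_max=123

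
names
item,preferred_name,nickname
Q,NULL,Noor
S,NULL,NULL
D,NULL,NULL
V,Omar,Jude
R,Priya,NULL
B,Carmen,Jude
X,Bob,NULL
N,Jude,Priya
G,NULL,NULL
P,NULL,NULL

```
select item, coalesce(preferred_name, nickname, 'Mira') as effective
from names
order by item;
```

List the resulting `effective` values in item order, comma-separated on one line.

Carmen, Mira, Mira, Jude, Mira, Noor, Priya, Mira, Omar, Bob

item=B: preferred_name=Carmen → Carmen
item=D: preferred_name=NULL, nickname=NULL, → literal Mira → Mira
item=G: preferred_name=NULL, nickname=NULL, → literal Mira → Mira
item=N: preferred_name=Jude → Jude
item=P: preferred_name=NULL, nickname=NULL, → literal Mira → Mira
item=Q: preferred_name=NULL, nickname=Noor → Noor
item=R: preferred_name=Priya → Priya
item=S: preferred_name=NULL, nickname=NULL, → literal Mira → Mira
item=V: preferred_name=Omar → Omar
item=X: preferred_name=Bob → Bob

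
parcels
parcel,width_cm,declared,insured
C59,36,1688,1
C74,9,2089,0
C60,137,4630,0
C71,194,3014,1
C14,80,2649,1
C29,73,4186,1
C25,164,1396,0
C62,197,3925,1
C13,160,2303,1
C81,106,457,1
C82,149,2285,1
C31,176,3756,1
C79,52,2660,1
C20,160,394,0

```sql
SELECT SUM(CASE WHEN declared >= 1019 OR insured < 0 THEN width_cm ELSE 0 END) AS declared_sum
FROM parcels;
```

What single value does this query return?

parcel=C59: ✓ → 36
parcel=C74: ✓ → 9
parcel=C60: ✓ → 137
parcel=C71: ✓ → 194
parcel=C14: ✓ → 80
parcel=C29: ✓ → 73
parcel=C25: ✓ → 164
parcel=C62: ✓ → 197
parcel=C13: ✓ → 160
parcel=C81: ✗
parcel=C82: ✓ → 149
parcel=C31: ✓ → 176
parcel=C79: ✓ → 52
parcel=C20: ✗
declared_sum = 36 + 9 + 137 + 194 + 80 + 73 + 164 + 197 + 160 + 149 + 176 + 52 = 1427

1427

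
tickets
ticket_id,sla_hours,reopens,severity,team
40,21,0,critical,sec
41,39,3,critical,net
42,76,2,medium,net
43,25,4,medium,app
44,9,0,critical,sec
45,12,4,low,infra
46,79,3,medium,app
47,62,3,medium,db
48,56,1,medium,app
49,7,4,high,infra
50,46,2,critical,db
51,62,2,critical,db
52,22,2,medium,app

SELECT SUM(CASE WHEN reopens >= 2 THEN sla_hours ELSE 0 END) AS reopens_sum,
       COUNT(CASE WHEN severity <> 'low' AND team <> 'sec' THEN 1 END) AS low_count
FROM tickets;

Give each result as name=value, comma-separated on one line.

reopens_sum=430, low_count=10

[reopens_sum: reopens >= 2]
ticket_id=40: ✗
ticket_id=41: ✓ → 39
ticket_id=42: ✓ → 76
ticket_id=43: ✓ → 25
ticket_id=44: ✗
ticket_id=45: ✓ → 12
ticket_id=46: ✓ → 79
ticket_id=47: ✓ → 62
ticket_id=48: ✗
ticket_id=49: ✓ → 7
ticket_id=50: ✓ → 46
ticket_id=51: ✓ → 62
ticket_id=52: ✓ → 22
reopens_sum = 39 + 76 + 25 + 12 + 79 + 62 + 7 + 46 + 62 + 22 = 430
—
[low_count: severity <> 'low' AND team <> 'sec']
ticket_id=40: ✗
ticket_id=41: ✓ → 1
ticket_id=42: ✓ → 1
ticket_id=43: ✓ → 1
ticket_id=44: ✗
ticket_id=45: ✗
ticket_id=46: ✓ → 1
ticket_id=47: ✓ → 1
ticket_id=48: ✓ → 1
ticket_id=49: ✓ → 1
ticket_id=50: ✓ → 1
ticket_id=51: ✓ → 1
ticket_id=52: ✓ → 1
low_count = COUNT(1, 1, 1, 1, 1, 1, 1, 1, 1, 1) = 10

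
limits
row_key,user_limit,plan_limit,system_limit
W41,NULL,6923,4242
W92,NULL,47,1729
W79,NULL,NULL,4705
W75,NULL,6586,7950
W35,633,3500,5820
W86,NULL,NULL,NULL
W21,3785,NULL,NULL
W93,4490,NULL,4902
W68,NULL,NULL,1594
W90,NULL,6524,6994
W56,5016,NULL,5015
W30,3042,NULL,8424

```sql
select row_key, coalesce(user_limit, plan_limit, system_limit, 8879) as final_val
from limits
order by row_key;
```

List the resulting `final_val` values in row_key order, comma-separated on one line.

row_key=W21: user_limit=3785 → 3785
row_key=W30: user_limit=3042 → 3042
row_key=W35: user_limit=633 → 633
row_key=W41: user_limit=NULL, plan_limit=6923 → 6923
row_key=W56: user_limit=5016 → 5016
row_key=W68: user_limit=NULL, plan_limit=NULL, system_limit=1594 → 1594
row_key=W75: user_limit=NULL, plan_limit=6586 → 6586
row_key=W79: user_limit=NULL, plan_limit=NULL, system_limit=4705 → 4705
row_key=W86: user_limit=NULL, plan_limit=NULL, system_limit=NULL, → literal 8879 → 8879
row_key=W90: user_limit=NULL, plan_limit=6524 → 6524
row_key=W92: user_limit=NULL, plan_limit=47 → 47
row_key=W93: user_limit=4490 → 4490

3785, 3042, 633, 6923, 5016, 1594, 6586, 4705, 8879, 6524, 47, 4490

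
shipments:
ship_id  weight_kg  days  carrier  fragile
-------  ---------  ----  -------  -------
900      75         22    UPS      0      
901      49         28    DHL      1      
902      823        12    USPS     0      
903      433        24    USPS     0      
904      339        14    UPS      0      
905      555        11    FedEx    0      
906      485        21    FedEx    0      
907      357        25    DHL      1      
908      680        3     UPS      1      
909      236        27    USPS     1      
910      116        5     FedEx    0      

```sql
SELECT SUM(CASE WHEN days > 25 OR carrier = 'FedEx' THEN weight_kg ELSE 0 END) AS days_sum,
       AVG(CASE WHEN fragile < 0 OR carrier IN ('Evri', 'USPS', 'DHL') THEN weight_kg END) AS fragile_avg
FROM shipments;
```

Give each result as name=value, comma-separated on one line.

[days_sum: days > 25 OR carrier = 'FedEx']
ship_id=900: ✗
ship_id=901: ✓ → 49
ship_id=902: ✗
ship_id=903: ✗
ship_id=904: ✗
ship_id=905: ✓ → 555
ship_id=906: ✓ → 485
ship_id=907: ✗
ship_id=908: ✗
ship_id=909: ✓ → 236
ship_id=910: ✓ → 116
days_sum = 49 + 555 + 485 + 236 + 116 = 1441
—
[fragile_avg: fragile < 0 OR carrier IN ('Evri', 'USPS', 'DHL')]
ship_id=900: ✗
ship_id=901: ✓ → 49
ship_id=902: ✓ → 823
ship_id=903: ✓ → 433
ship_id=904: ✗
ship_id=905: ✗
ship_id=906: ✗
ship_id=907: ✓ → 357
ship_id=908: ✗
ship_id=909: ✓ → 236
ship_id=910: ✗
fragile_avg = (49 + 823 + 433 + 357 + 236) / 5 = 379.6

days_sum=1441, fragile_avg=379.6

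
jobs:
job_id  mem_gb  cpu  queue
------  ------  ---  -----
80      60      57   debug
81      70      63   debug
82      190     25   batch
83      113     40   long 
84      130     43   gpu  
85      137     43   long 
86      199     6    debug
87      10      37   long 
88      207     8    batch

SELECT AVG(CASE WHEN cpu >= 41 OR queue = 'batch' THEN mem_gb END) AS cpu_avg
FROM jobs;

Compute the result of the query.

132.3333333333

job_id=80: ✓ → 60
job_id=81: ✓ → 70
job_id=82: ✓ → 190
job_id=83: ✗
job_id=84: ✓ → 130
job_id=85: ✓ → 137
job_id=86: ✗
job_id=87: ✗
job_id=88: ✓ → 207
cpu_avg = (60 + 70 + 190 + 130 + 137 + 207) / 6 = 132.3333333333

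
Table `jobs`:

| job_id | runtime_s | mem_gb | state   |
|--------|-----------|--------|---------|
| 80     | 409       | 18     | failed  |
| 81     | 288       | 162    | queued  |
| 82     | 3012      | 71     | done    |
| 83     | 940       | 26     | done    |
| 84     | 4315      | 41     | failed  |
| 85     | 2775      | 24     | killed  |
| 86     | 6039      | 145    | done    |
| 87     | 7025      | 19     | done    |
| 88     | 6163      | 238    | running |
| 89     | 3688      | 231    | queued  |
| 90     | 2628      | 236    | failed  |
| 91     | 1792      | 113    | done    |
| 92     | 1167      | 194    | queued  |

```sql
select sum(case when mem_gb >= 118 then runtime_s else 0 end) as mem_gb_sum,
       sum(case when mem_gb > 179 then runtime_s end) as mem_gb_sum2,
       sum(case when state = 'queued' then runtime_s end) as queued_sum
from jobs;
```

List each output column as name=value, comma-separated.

mem_gb_sum=19973, mem_gb_sum2=13646, queued_sum=5143

[mem_gb_sum: mem_gb >= 118]
job_id=80: ✗
job_id=81: ✓ → 288
job_id=82: ✗
job_id=83: ✗
job_id=84: ✗
job_id=85: ✗
job_id=86: ✓ → 6039
job_id=87: ✗
job_id=88: ✓ → 6163
job_id=89: ✓ → 3688
job_id=90: ✓ → 2628
job_id=91: ✗
job_id=92: ✓ → 1167
mem_gb_sum = 288 + 6039 + 6163 + 3688 + 2628 + 1167 = 19973
—
[mem_gb_sum2: mem_gb > 179]
job_id=80: ✗
job_id=81: ✗
job_id=82: ✗
job_id=83: ✗
job_id=84: ✗
job_id=85: ✗
job_id=86: ✗
job_id=87: ✗
job_id=88: ✓ → 6163
job_id=89: ✓ → 3688
job_id=90: ✓ → 2628
job_id=91: ✗
job_id=92: ✓ → 1167
mem_gb_sum2 = 6163 + 3688 + 2628 + 1167 = 13646
—
[queued_sum: state = 'queued']
job_id=80: ✗
job_id=81: ✓ → 288
job_id=82: ✗
job_id=83: ✗
job_id=84: ✗
job_id=85: ✗
job_id=86: ✗
job_id=87: ✗
job_id=88: ✗
job_id=89: ✓ → 3688
job_id=90: ✗
job_id=91: ✗
job_id=92: ✓ → 1167
queued_sum = 288 + 3688 + 1167 = 5143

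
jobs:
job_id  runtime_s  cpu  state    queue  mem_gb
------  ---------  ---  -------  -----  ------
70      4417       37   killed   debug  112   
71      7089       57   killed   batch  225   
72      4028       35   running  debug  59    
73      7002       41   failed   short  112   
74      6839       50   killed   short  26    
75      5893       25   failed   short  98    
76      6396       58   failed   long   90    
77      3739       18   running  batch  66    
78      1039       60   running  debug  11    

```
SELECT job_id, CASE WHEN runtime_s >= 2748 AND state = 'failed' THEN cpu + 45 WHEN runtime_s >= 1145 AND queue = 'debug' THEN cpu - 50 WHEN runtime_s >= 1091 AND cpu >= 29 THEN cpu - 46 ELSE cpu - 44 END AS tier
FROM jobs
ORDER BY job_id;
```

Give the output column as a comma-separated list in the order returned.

-13, 11, -15, 86, 4, 70, 103, -26, 16

job_id=70: runtime_s >= 1145 AND queue = 'debug' → -13
job_id=71: runtime_s >= 1091 AND cpu >= 29 → 11
job_id=72: runtime_s >= 1145 AND queue = 'debug' → -15
job_id=73: runtime_s >= 2748 AND state = 'failed' → 86
job_id=74: runtime_s >= 1091 AND cpu >= 29 → 4
job_id=75: runtime_s >= 2748 AND state = 'failed' → 70
job_id=76: runtime_s >= 2748 AND state = 'failed' → 103
job_id=77: ELSE → -26
job_id=78: ELSE → 16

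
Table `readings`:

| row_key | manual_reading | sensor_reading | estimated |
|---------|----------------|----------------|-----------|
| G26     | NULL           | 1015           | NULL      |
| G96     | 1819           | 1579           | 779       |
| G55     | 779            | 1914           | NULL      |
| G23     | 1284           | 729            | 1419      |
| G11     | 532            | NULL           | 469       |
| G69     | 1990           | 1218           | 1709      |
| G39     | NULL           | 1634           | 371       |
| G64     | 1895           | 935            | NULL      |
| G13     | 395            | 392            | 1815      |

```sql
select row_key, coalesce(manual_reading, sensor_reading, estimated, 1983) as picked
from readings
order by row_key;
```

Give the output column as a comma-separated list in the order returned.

532, 395, 1284, 1015, 1634, 779, 1895, 1990, 1819

row_key=G11: manual_reading=532 → 532
row_key=G13: manual_reading=395 → 395
row_key=G23: manual_reading=1284 → 1284
row_key=G26: manual_reading=NULL, sensor_reading=1015 → 1015
row_key=G39: manual_reading=NULL, sensor_reading=1634 → 1634
row_key=G55: manual_reading=779 → 779
row_key=G64: manual_reading=1895 → 1895
row_key=G69: manual_reading=1990 → 1990
row_key=G96: manual_reading=1819 → 1819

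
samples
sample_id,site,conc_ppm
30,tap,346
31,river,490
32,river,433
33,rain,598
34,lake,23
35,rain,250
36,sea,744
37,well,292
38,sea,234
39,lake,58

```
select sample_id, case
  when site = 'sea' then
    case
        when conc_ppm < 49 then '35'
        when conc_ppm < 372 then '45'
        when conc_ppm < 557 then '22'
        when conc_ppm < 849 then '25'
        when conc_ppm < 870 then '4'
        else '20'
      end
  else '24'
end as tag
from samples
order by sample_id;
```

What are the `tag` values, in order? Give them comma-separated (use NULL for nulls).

sample_id=30: site='tap' → outer ELSE → 24
sample_id=31: site='river' → outer ELSE → 24
sample_id=32: site='river' → outer ELSE → 24
sample_id=33: site='rain' → outer ELSE → 24
sample_id=34: site='lake' → outer ELSE → 24
sample_id=35: site='rain' → outer ELSE → 24
sample_id=36: site='sea' → inner[conc_ppm < 849] → 25
sample_id=37: site='well' → outer ELSE → 24
sample_id=38: site='sea' → inner[conc_ppm < 372] → 45
sample_id=39: site='lake' → outer ELSE → 24

24, 24, 24, 24, 24, 24, 25, 24, 45, 24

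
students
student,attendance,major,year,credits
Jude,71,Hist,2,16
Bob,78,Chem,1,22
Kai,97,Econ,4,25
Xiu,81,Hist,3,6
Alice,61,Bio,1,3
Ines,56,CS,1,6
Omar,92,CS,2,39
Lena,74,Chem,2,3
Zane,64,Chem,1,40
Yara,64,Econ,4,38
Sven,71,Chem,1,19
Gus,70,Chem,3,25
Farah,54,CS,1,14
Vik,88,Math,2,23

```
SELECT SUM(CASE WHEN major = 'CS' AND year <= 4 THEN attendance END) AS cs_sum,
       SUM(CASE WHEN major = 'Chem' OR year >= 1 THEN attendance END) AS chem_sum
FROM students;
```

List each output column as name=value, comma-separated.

[cs_sum: major = 'CS' AND year <= 4]
student=Jude: ✗
student=Bob: ✗
student=Kai: ✗
student=Xiu: ✗
student=Alice: ✗
student=Ines: ✓ → 56
student=Omar: ✓ → 92
student=Lena: ✗
student=Zane: ✗
student=Yara: ✗
student=Sven: ✗
student=Gus: ✗
student=Farah: ✓ → 54
student=Vik: ✗
cs_sum = 56 + 92 + 54 = 202
—
[chem_sum: major = 'Chem' OR year >= 1]
student=Jude: ✓ → 71
student=Bob: ✓ → 78
student=Kai: ✓ → 97
student=Xiu: ✓ → 81
student=Alice: ✓ → 61
student=Ines: ✓ → 56
student=Omar: ✓ → 92
student=Lena: ✓ → 74
student=Zane: ✓ → 64
student=Yara: ✓ → 64
student=Sven: ✓ → 71
student=Gus: ✓ → 70
student=Farah: ✓ → 54
student=Vik: ✓ → 88
chem_sum = 71 + 78 + 97 + 81 + 61 + 56 + 92 + 74 + 64 + 64 + 71 + 70 + 54 + 88 = 1021

cs_sum=202, chem_sum=1021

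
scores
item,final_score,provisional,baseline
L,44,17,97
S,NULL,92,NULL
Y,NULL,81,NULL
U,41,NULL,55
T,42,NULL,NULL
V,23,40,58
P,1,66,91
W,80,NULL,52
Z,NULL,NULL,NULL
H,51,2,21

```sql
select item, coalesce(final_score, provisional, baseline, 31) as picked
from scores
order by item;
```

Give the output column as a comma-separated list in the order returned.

item=H: final_score=51 → 51
item=L: final_score=44 → 44
item=P: final_score=1 → 1
item=S: final_score=NULL, provisional=92 → 92
item=T: final_score=42 → 42
item=U: final_score=41 → 41
item=V: final_score=23 → 23
item=W: final_score=80 → 80
item=Y: final_score=NULL, provisional=81 → 81
item=Z: final_score=NULL, provisional=NULL, baseline=NULL, → literal 31 → 31

51, 44, 1, 92, 42, 41, 23, 80, 81, 31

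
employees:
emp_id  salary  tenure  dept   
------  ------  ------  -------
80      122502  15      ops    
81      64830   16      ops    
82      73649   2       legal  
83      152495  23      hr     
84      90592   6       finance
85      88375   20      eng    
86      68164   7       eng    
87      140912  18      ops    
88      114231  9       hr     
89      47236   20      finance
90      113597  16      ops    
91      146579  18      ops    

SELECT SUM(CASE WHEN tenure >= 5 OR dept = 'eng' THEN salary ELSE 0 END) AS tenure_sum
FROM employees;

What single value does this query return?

1149513

emp_id=80: ✓ → 122502
emp_id=81: ✓ → 64830
emp_id=82: ✗
emp_id=83: ✓ → 152495
emp_id=84: ✓ → 90592
emp_id=85: ✓ → 88375
emp_id=86: ✓ → 68164
emp_id=87: ✓ → 140912
emp_id=88: ✓ → 114231
emp_id=89: ✓ → 47236
emp_id=90: ✓ → 113597
emp_id=91: ✓ → 146579
tenure_sum = 122502 + 64830 + 152495 + 90592 + 88375 + 68164 + 140912 + 114231 + 47236 + 113597 + 146579 = 1149513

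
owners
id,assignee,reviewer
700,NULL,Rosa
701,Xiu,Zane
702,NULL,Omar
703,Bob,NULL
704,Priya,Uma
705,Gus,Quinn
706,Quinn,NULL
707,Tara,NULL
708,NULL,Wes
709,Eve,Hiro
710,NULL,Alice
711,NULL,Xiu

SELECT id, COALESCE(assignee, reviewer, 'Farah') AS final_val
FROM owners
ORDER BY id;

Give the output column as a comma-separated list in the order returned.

Rosa, Xiu, Omar, Bob, Priya, Gus, Quinn, Tara, Wes, Eve, Alice, Xiu

id=700: assignee=NULL, reviewer=Rosa → Rosa
id=701: assignee=Xiu → Xiu
id=702: assignee=NULL, reviewer=Omar → Omar
id=703: assignee=Bob → Bob
id=704: assignee=Priya → Priya
id=705: assignee=Gus → Gus
id=706: assignee=Quinn → Quinn
id=707: assignee=Tara → Tara
id=708: assignee=NULL, reviewer=Wes → Wes
id=709: assignee=Eve → Eve
id=710: assignee=NULL, reviewer=Alice → Alice
id=711: assignee=NULL, reviewer=Xiu → Xiu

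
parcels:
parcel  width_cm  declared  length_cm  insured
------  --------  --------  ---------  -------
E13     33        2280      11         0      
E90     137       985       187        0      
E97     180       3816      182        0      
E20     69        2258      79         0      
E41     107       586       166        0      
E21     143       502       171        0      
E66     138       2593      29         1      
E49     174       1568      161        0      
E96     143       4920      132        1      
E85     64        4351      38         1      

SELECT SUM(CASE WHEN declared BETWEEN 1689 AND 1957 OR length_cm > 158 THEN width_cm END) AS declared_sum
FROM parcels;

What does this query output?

parcel=E13: ✗
parcel=E90: ✓ → 137
parcel=E97: ✓ → 180
parcel=E20: ✗
parcel=E41: ✓ → 107
parcel=E21: ✓ → 143
parcel=E66: ✗
parcel=E49: ✓ → 174
parcel=E96: ✗
parcel=E85: ✗
declared_sum = 137 + 180 + 107 + 143 + 174 = 741

741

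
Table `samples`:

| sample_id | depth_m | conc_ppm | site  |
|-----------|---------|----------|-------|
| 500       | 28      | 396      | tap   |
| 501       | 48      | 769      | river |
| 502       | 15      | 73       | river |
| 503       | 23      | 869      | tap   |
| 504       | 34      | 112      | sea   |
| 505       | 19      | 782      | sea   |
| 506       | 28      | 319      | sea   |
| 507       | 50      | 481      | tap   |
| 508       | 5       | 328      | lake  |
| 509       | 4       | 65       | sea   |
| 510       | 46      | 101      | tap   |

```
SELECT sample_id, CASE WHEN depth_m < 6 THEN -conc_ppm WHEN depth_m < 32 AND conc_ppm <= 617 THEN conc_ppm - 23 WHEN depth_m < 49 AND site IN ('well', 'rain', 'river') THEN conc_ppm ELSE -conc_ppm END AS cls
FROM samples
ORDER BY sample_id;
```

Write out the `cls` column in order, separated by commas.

sample_id=500: depth_m < 32 AND conc_ppm <= 617 → 373
sample_id=501: depth_m < 49 AND site IN ('well', 'rain', 'river') → 769
sample_id=502: depth_m < 32 AND conc_ppm <= 617 → 50
sample_id=503: ELSE → -869
sample_id=504: ELSE → -112
sample_id=505: ELSE → -782
sample_id=506: depth_m < 32 AND conc_ppm <= 617 → 296
sample_id=507: ELSE → -481
sample_id=508: depth_m < 6 → -328
sample_id=509: depth_m < 6 → -65
sample_id=510: ELSE → -101

373, 769, 50, -869, -112, -782, 296, -481, -328, -65, -101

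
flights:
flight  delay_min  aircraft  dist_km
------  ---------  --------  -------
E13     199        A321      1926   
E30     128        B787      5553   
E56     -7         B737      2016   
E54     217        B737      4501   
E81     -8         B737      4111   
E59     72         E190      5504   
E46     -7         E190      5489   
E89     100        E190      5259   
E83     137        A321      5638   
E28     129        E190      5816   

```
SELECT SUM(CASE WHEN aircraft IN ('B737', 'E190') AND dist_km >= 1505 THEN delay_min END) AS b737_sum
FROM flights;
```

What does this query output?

496

flight=E13: ✗
flight=E30: ✗
flight=E56: ✓ → -7
flight=E54: ✓ → 217
flight=E81: ✓ → -8
flight=E59: ✓ → 72
flight=E46: ✓ → -7
flight=E89: ✓ → 100
flight=E83: ✗
flight=E28: ✓ → 129
b737_sum = -7 + 217 + -8 + 72 + -7 + 100 + 129 = 496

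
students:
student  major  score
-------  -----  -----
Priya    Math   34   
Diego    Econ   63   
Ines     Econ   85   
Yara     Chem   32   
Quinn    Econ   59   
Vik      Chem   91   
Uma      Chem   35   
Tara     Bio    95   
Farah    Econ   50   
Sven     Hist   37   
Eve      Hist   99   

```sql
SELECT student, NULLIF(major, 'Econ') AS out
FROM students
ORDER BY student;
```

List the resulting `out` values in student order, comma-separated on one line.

NULL, Hist, NULL, NULL, Math, NULL, Hist, Bio, Chem, Chem, Chem

student=Diego: major=Econ vs Econ: equal → NULL
student=Eve: major=Hist vs Econ: differ → Hist
student=Farah: major=Econ vs Econ: equal → NULL
student=Ines: major=Econ vs Econ: equal → NULL
student=Priya: major=Math vs Econ: differ → Math
student=Quinn: major=Econ vs Econ: equal → NULL
student=Sven: major=Hist vs Econ: differ → Hist
student=Tara: major=Bio vs Econ: differ → Bio
student=Uma: major=Chem vs Econ: differ → Chem
student=Vik: major=Chem vs Econ: differ → Chem
student=Yara: major=Chem vs Econ: differ → Chem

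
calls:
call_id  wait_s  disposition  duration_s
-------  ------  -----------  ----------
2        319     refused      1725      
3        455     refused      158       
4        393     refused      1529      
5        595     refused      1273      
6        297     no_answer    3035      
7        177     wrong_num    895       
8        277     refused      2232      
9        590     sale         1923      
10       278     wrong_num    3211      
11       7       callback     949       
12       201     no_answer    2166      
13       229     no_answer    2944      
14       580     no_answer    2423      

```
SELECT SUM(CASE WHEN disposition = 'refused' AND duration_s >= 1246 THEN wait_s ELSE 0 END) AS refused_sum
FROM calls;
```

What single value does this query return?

call_id=2: ✓ → 319
call_id=3: ✗
call_id=4: ✓ → 393
call_id=5: ✓ → 595
call_id=6: ✗
call_id=7: ✗
call_id=8: ✓ → 277
call_id=9: ✗
call_id=10: ✗
call_id=11: ✗
call_id=12: ✗
call_id=13: ✗
call_id=14: ✗
refused_sum = 319 + 393 + 595 + 277 = 1584

1584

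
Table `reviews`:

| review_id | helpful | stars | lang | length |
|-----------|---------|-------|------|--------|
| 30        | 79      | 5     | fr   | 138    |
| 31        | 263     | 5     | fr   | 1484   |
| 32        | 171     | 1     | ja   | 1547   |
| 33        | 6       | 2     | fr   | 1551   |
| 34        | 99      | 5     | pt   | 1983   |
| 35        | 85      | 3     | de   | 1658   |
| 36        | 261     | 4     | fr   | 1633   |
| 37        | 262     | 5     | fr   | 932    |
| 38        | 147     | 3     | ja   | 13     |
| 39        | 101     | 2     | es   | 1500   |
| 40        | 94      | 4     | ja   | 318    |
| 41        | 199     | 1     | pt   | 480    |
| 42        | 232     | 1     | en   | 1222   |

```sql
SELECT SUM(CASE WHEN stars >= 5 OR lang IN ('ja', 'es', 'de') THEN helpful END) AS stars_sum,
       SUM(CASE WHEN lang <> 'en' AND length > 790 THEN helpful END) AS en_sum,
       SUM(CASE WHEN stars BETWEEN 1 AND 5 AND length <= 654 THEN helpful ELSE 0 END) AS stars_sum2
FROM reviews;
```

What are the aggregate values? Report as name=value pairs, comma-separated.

stars_sum=1301, en_sum=1248, stars_sum2=519

[stars_sum: stars >= 5 OR lang IN ('ja', 'es', 'de')]
review_id=30: ✓ → 79
review_id=31: ✓ → 263
review_id=32: ✓ → 171
review_id=33: ✗
review_id=34: ✓ → 99
review_id=35: ✓ → 85
review_id=36: ✗
review_id=37: ✓ → 262
review_id=38: ✓ → 147
review_id=39: ✓ → 101
review_id=40: ✓ → 94
review_id=41: ✗
review_id=42: ✗
stars_sum = 79 + 263 + 171 + 99 + 85 + 262 + 147 + 101 + 94 = 1301
—
[en_sum: lang <> 'en' AND length > 790]
review_id=30: ✗
review_id=31: ✓ → 263
review_id=32: ✓ → 171
review_id=33: ✓ → 6
review_id=34: ✓ → 99
review_id=35: ✓ → 85
review_id=36: ✓ → 261
review_id=37: ✓ → 262
review_id=38: ✗
review_id=39: ✓ → 101
review_id=40: ✗
review_id=41: ✗
review_id=42: ✗
en_sum = 263 + 171 + 6 + 99 + 85 + 261 + 262 + 101 = 1248
—
[stars_sum2: stars BETWEEN 1 AND 5 AND length <= 654]
review_id=30: ✓ → 79
review_id=31: ✗
review_id=32: ✗
review_id=33: ✗
review_id=34: ✗
review_id=35: ✗
review_id=36: ✗
review_id=37: ✗
review_id=38: ✓ → 147
review_id=39: ✗
review_id=40: ✓ → 94
review_id=41: ✓ → 199
review_id=42: ✗
stars_sum2 = 79 + 147 + 94 + 199 = 519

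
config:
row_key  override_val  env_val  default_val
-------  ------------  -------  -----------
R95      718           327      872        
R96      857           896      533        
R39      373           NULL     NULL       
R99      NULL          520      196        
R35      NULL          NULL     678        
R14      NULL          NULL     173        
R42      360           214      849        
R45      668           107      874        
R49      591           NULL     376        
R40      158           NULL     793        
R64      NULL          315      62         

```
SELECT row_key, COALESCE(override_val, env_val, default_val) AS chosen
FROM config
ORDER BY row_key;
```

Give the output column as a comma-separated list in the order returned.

row_key=R14: override_val=NULL, env_val=NULL, default_val=173 → 173
row_key=R35: override_val=NULL, env_val=NULL, default_val=678 → 678
row_key=R39: override_val=373 → 373
row_key=R40: override_val=158 → 158
row_key=R42: override_val=360 → 360
row_key=R45: override_val=668 → 668
row_key=R49: override_val=591 → 591
row_key=R64: override_val=NULL, env_val=315 → 315
row_key=R95: override_val=718 → 718
row_key=R96: override_val=857 → 857
row_key=R99: override_val=NULL, env_val=520 → 520

173, 678, 373, 158, 360, 668, 591, 315, 718, 857, 520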